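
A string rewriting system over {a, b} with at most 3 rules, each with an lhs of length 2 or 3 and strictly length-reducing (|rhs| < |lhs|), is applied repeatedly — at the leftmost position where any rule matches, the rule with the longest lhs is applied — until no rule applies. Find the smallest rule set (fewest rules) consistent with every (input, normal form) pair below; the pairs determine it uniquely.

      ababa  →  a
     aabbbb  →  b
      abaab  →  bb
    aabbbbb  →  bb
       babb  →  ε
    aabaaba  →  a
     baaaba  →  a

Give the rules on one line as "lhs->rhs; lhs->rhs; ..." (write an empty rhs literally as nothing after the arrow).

  | ababa => baba => bba => a
  | aabbbb => abbbb => bbbb => b
  | abaab => baab => bab => bb
  | aabbbbb => abbbbb => bbbbb => bb

ab->b; bba->a; bbb->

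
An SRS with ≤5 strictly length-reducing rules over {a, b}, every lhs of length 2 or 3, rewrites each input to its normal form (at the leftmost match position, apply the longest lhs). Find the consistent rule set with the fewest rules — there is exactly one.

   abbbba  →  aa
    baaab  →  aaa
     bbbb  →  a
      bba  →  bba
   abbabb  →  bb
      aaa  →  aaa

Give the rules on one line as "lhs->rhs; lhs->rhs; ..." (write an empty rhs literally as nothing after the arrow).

  | abbbba => bbba => aa
  | baaab => aaab => aaa
  | bbbb => ab => a
  | bba

ab->a; abb->b; baa->aa; bbb->a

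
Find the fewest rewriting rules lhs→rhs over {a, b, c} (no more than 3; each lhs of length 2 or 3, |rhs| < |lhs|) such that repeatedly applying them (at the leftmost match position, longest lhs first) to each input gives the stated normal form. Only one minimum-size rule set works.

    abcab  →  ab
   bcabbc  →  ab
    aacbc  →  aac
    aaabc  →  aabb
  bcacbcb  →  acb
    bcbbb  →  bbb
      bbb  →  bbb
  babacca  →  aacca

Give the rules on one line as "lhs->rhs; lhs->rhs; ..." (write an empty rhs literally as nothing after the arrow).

abc->bb; ba->a; bc->

  | abcab => bbab => bab => ab
  | bcabbc => abbc => ab
  | aacbc => aac
  | aaabc => aabb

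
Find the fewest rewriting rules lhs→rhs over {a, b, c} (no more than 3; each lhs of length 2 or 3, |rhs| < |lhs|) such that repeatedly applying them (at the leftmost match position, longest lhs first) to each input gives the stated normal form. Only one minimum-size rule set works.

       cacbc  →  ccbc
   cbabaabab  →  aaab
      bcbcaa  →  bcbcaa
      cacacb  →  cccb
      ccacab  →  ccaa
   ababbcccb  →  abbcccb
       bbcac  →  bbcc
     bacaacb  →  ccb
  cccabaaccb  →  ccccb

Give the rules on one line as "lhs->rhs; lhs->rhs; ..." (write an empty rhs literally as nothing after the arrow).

  | cacbc => ccbc
  | cbabaabab => cbaabab => cabab => aaab
  | bcbcaa
  | cacacb => ccacb => cccb

ac->c; ba->; cab->aa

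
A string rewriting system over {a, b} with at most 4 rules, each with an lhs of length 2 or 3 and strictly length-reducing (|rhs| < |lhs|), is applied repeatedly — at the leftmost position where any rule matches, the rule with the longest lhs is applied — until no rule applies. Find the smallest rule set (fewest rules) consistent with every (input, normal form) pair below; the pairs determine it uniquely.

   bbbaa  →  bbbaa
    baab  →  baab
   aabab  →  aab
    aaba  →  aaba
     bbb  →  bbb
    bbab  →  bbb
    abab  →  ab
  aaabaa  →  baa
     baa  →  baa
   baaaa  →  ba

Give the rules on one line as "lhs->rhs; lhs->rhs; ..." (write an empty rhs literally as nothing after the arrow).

  | bbbaa
  | baab
  | aabab => aabb => aab
  | aaba

aaa->; abb->ab; bab->bb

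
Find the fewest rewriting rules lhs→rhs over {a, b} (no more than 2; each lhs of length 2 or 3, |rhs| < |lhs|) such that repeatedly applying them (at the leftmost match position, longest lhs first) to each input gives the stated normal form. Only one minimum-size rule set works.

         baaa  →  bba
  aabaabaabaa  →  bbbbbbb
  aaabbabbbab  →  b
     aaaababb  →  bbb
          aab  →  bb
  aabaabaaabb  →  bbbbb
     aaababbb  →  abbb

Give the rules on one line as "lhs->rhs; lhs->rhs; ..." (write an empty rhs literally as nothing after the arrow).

aa->b; bab->

  | baaa => bba
  | aabaabaabaa => bbaabaabaa => bbbbaabaa => bbbbbbaa => bbbbbbb
  | aaabbabbbab => babbabbbab => babbbab => bbab => b
  | aaaababb => baababb => bbbabb => bbb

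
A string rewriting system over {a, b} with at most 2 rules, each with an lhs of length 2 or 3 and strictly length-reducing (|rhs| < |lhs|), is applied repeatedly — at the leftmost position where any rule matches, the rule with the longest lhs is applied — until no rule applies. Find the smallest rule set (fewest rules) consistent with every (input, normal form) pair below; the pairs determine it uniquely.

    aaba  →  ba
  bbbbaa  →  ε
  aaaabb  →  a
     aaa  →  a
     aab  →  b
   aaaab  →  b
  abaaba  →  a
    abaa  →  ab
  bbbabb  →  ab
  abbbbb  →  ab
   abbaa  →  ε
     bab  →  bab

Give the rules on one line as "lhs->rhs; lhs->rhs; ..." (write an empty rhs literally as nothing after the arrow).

  | aaba => ba
  | bbbbaa => abbaa => aaaa => aa => ε
  | aaaabb => aabb => bb => a
  | aaa => a

aa->; bb->a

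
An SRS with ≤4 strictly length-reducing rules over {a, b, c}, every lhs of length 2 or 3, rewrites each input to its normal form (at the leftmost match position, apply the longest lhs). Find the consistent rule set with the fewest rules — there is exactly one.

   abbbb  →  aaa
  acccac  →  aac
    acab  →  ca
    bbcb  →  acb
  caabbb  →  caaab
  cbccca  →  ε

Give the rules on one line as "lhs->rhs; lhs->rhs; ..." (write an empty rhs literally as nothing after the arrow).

  | abbbb => aabb => aaa
  | acccac => aac
  | acab => cbb => ca
  | bbcb => acb

aca->cb; bb->a; cba->; ccc->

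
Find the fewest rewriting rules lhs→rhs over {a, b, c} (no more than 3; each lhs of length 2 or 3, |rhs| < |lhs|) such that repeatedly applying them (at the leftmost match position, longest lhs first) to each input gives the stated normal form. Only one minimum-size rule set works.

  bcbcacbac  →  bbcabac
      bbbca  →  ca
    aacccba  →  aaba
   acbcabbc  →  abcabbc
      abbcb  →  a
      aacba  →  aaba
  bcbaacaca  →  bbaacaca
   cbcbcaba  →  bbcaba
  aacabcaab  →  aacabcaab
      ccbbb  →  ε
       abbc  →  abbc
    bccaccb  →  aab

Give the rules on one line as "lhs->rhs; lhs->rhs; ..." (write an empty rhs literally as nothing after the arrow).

bbb->; bcc->a; cb->b

  | bcbcacbac => bbcacbac => bbcabac
  | bbbca => ca
  | aacccba => aaccba => aacba => aaba
  | acbcabbc => abcabbc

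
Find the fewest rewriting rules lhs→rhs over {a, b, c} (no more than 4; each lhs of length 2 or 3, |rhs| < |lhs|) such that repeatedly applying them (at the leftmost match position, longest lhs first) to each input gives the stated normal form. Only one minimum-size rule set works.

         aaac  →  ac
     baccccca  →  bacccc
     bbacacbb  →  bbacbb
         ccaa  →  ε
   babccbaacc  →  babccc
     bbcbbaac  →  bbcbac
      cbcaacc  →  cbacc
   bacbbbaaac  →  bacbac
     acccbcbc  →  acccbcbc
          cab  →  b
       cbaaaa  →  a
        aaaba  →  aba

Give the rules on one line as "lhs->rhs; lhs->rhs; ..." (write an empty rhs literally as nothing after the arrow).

aa->a; baa->a; ca->

  | aaac => aac => ac
  | baccccca => bacccc
  | bbacacbb => bbacbb
  | ccaa => ca => ε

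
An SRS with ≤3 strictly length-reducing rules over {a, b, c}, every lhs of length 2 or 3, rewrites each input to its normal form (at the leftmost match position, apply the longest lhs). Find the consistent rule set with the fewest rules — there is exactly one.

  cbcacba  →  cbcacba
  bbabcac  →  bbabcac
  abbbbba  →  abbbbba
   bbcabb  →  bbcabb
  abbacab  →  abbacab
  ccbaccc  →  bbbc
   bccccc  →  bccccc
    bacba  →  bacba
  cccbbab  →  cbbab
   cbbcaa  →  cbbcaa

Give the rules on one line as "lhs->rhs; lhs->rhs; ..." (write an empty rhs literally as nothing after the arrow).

  | cbcacba
  | bbabcac
  | abbbbba
  | bbcabb

acc->bb; ccb->b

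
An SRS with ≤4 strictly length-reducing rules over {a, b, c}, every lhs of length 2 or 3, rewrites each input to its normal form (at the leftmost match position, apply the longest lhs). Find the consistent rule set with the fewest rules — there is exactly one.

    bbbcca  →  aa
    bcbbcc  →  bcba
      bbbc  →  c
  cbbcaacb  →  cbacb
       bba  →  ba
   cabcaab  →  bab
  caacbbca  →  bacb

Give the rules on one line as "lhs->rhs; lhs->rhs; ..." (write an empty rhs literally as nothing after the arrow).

  | bbbcca => cca => aa
  | bcbbcc => bcbcc => bcba
  | bbbc => c
  | cbbcaacb => cbcaacb => cbbacb => cbacb

bb->b; bbb->; ca->b; cc->a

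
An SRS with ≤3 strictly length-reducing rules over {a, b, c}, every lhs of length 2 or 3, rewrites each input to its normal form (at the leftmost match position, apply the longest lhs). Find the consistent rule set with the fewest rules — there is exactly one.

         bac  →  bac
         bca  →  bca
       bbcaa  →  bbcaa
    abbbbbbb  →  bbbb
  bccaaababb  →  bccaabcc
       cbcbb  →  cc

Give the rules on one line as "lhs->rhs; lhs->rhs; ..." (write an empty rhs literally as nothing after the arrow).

abb->bc; bcb->; cb->c

  | bac
  | bca
  | bbcaa
  | abbbbbbb => bcbbbbb => bbbb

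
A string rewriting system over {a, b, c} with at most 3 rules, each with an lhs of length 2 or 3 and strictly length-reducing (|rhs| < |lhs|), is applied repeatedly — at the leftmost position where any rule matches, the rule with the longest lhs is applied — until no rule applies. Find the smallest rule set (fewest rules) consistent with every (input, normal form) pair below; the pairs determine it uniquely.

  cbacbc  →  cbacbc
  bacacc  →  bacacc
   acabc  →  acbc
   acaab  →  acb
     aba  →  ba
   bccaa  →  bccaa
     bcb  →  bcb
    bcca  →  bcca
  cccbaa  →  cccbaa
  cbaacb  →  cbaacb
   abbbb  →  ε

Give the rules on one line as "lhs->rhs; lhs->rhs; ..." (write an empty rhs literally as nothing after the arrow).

ab->b; bb->

  | cbacbc
  | bacacc
  | acabc => acbc
  | acaab => acab => acb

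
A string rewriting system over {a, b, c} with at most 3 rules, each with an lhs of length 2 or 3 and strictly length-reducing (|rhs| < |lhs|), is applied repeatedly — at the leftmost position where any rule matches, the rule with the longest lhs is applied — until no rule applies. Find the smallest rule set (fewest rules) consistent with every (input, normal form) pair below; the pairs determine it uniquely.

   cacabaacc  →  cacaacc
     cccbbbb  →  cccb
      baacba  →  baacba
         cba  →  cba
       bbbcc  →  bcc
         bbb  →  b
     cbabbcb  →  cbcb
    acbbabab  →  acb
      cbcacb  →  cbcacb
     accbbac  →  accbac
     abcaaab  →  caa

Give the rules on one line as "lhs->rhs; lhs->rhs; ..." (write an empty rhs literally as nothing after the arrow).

  | cacabaacc => cacaacc
  | cccbbbb => cccbbb => cccbb => cccb
  | baacba
  | cba

ab->; bb->b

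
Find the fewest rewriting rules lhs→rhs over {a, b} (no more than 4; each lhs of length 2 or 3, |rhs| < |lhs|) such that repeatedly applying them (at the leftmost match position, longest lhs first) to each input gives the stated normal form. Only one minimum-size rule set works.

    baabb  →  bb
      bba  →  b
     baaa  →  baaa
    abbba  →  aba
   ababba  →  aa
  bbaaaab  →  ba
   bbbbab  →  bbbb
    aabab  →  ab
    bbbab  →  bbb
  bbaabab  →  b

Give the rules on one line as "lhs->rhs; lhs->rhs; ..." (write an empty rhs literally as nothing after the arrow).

aab->; abb->a; bab->b; bba->b

  | baabb => bb
  | bba => b
  | baaa
  | abbba => aba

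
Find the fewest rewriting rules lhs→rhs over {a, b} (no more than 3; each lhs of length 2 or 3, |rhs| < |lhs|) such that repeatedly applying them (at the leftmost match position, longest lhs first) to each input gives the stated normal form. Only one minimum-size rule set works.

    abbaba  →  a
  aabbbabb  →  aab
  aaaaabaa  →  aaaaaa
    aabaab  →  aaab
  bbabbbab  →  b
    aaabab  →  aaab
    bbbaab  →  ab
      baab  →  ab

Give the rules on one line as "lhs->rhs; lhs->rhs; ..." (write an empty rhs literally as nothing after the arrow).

ba->; bb->b

  | abbaba => ababa => aba => a
  | aabbbabb => aabbabb => aababb => aabb => aab
  | aaaaabaa => aaaaaa
  | aabaab => aaab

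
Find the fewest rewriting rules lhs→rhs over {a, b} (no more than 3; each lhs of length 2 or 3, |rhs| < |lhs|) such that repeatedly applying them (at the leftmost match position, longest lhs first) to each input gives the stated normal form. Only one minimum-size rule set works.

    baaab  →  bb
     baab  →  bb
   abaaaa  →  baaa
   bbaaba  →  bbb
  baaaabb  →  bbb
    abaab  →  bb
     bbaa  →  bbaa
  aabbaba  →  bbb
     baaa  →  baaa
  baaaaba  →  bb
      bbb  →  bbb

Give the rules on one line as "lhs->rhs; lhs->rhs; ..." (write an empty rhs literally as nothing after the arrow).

ab->b; aba->b

  | baaab => baab => bab => bb
  | baab => bab => bb
  | abaaaa => baaa
  | bbaaba => bbab => bbb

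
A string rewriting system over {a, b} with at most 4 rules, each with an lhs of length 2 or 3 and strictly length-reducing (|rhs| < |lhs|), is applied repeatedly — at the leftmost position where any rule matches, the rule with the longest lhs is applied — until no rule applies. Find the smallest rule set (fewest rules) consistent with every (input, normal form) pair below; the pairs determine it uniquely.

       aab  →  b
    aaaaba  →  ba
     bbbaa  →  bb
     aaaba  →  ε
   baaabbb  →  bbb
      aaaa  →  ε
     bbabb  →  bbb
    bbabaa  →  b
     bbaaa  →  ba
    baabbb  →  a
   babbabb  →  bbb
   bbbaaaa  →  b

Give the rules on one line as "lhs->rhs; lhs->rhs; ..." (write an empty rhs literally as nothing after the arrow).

  | aab => b
  | aaaaba => aaba => ba
  | bbbaa => bbab => bb
  | aaaba => aba => aa => ε

aa->; ab->a; baa->ab; bab->b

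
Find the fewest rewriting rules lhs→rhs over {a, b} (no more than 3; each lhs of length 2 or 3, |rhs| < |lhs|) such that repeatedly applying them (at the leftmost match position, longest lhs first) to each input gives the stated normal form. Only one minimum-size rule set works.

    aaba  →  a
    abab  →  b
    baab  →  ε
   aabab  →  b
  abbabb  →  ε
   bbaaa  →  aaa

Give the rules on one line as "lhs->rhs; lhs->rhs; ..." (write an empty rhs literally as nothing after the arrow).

  | aaba => a
  | abab => b
  | baab => bab => bb => ε
  | aabab => ab => b

ab->b; aba->; bb->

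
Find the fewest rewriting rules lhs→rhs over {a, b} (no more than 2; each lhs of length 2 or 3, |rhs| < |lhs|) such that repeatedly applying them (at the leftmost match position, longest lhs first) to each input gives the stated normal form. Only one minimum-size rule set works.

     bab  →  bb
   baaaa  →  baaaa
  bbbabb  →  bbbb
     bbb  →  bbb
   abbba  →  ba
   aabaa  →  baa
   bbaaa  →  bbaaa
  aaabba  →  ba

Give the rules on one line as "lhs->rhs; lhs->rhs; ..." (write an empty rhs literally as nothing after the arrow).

ab->b; abb->ab

  | bab => bb
  | baaaa
  | bbbabb => bbbab => bbbb
  | bbb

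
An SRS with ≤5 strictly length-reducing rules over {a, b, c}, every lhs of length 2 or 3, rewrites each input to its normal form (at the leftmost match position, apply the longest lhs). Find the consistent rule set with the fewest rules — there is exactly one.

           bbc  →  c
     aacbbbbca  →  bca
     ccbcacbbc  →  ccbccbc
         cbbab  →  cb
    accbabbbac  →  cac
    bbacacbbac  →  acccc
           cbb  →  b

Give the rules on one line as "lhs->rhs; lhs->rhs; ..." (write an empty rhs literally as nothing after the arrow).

  | bbc => c
  | aacbbbbca => acbbbca => cbbca => bca
  | ccbcacbbc => ccbccbc
  | cbbab => bab => cb

acb->c; ba->c; bb->; cbb->b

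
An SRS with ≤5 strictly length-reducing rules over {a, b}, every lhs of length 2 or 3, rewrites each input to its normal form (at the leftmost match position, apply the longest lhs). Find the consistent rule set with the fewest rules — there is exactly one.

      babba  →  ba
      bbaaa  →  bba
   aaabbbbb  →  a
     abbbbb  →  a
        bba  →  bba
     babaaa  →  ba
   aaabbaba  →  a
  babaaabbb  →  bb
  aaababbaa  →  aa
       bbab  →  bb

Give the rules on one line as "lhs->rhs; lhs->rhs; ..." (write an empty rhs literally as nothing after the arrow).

  | babba => ba
  | bbaaa => bba
  | aaabbbbb => abbbbb => bbb => a
  | abbbbb => bbb => a

aaa->a; ab->; abb->; bbb->a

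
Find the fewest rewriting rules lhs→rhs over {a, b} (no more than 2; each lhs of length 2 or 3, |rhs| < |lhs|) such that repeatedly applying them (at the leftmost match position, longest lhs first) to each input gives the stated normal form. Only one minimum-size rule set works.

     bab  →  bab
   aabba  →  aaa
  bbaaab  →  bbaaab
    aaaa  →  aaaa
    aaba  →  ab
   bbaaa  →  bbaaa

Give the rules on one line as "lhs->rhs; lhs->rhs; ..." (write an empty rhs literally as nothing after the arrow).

aba->b; abb->a

  | bab
  | aabba => aaa
  | bbaaab
  | aaaa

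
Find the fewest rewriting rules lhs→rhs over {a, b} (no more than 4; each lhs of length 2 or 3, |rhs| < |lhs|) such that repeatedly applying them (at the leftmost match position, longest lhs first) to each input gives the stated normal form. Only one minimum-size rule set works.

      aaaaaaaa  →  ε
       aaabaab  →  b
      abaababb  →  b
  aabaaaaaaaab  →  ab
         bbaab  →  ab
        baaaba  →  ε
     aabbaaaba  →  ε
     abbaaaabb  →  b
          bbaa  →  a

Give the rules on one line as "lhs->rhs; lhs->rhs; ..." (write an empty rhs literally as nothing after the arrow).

aa->; ba->; bb->b

  | aaaaaaaa => aaaaaa => aaaa => aa => ε
  | aaabaab => abaab => aab => b
  | abaababb => aababb => babb => bb => b
  | aabaaaaaaaab => baaaaaaaab => aaaaaaab => aaaaab => aaab => ab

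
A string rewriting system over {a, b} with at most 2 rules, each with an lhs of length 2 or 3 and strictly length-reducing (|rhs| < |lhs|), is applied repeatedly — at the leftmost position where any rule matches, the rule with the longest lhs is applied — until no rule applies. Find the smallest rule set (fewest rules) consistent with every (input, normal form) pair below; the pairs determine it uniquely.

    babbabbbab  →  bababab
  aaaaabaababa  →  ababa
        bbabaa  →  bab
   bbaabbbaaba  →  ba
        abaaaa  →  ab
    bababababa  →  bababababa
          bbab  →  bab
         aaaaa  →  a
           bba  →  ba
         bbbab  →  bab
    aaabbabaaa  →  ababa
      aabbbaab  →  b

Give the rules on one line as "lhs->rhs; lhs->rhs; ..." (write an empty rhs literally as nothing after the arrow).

  | babbabbbab => bababbbab => bababbab => bababab
  | aaaaabaababa => aaabaababa => abaababa => abbaba => ababa
  | bbabaa => babaa => bab
  | bbaabbbaaba => baabbbaaba => bbbbaaba => bbbaaba => bbaaba => baaba => bba => ba

aa->; bb->b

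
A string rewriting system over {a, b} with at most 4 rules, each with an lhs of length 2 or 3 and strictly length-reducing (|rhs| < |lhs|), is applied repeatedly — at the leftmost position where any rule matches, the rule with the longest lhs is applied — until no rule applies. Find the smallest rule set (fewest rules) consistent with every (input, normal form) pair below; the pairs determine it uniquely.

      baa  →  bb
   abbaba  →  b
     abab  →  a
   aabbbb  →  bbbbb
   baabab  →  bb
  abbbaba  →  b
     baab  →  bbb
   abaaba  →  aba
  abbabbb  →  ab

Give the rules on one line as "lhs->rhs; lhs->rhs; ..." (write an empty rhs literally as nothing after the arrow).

aa->b; abb->ab; bab->

  | baa => bb
  | abbaba => ababa => aa => b
  | abab => a
  | aabbbb => bbbbb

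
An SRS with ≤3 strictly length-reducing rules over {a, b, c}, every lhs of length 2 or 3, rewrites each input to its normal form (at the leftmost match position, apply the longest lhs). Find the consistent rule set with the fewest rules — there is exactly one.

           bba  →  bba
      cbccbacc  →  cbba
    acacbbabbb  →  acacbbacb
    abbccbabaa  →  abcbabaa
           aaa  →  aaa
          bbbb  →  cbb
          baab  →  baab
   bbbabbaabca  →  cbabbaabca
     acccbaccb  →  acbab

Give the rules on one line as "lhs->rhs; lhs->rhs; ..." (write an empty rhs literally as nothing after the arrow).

  | bba
  | cbccbacc => cbbacc => cbba
  | acacbbabbb => acacbbacb
  | abbccbabaa => abcbabaa

bbb->cb; bbc->b; cc->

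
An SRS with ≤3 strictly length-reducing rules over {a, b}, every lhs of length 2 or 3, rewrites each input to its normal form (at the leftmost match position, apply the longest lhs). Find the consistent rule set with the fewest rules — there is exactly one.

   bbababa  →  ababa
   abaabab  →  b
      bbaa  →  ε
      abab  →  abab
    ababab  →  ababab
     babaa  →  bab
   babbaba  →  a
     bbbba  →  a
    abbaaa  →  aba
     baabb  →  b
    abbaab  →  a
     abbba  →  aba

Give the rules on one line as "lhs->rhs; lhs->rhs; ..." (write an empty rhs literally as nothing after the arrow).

aa->; aaa->ab; bb->

  | bbababa => ababa
  | abaabab => abbab => aab => b
  | bbaa => aa => ε
  | abab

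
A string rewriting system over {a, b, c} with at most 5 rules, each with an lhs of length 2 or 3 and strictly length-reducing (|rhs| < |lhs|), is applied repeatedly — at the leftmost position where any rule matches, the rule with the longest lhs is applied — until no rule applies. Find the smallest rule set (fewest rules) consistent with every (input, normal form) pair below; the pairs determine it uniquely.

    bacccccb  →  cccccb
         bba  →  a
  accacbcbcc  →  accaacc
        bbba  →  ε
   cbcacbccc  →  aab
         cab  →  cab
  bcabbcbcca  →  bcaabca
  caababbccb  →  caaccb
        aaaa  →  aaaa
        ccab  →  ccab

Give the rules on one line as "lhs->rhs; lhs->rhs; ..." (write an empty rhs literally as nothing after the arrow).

  | bacccccb => cccccb
  | bba => a
  | accacbcbcc => accaabbcc => accaacc
  | bbba => ba => ε

ba->; bb->; bcc->b; cbc->ab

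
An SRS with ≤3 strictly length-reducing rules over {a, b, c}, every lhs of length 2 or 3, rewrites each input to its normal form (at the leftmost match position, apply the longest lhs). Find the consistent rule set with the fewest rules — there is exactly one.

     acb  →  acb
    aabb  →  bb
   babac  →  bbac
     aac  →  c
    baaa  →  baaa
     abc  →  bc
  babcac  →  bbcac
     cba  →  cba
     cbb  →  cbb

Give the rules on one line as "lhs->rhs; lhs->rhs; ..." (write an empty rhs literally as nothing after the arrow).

  | acb
  | aabb => abb => bb
  | babac => bbac
  | aac => c

aac->c; ab->b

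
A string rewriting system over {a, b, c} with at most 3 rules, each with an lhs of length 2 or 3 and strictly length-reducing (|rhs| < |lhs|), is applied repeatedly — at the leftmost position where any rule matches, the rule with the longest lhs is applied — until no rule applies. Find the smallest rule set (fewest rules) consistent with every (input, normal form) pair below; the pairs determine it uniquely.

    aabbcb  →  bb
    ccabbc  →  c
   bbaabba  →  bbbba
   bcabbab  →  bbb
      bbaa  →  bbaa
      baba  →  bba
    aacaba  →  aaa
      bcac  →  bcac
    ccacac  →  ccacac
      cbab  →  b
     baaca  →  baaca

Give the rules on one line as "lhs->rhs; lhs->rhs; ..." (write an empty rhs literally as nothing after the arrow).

ab->b; cb->

  | aabbcb => abbcb => bbcb => bb
  | ccabbc => ccbbc => cbc => c
  | bbaabba => bbabba => bbbba
  | bcabbab => bcbbab => bbab => bbb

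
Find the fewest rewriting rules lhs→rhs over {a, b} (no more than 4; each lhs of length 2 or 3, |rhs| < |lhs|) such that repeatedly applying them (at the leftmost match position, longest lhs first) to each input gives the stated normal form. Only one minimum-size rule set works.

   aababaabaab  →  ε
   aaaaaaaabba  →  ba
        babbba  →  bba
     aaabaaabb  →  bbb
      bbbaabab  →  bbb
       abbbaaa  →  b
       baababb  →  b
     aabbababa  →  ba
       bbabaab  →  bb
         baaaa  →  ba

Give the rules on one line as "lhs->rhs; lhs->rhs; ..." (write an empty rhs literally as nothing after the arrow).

aaa->; aab->; ab->; abb->

  | aababaabaab => abaabaab => aabaab => aab => ε
  | aaaaaaaabba => aaaaabba => aabba => ba
  | babbba => bba
  | aaabaaabb => baaabb => bbb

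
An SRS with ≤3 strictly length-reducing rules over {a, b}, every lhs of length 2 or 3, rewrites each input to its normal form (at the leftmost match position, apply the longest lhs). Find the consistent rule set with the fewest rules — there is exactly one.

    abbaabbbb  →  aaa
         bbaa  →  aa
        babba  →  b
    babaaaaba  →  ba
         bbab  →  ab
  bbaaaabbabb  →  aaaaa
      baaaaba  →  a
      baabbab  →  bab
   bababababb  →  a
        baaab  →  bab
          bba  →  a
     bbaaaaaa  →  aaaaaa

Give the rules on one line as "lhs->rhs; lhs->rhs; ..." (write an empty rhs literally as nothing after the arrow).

  | abbaabbbb => aaabbbb => aaabb => aaa
  | bbaa => aa
  | babba => baa => b
  | babaaaaba => bbaaaaba => aaaaba => aaaba => aaba => aba => ba

aba->ba; baa->b; bb->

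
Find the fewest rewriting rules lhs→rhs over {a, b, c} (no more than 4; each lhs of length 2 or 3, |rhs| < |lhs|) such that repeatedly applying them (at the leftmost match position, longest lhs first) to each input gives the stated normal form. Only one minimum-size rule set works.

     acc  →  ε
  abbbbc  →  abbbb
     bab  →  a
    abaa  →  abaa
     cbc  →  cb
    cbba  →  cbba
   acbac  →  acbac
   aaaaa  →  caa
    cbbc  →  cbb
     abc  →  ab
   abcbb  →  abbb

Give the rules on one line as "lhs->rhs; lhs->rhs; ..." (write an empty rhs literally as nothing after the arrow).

  | acc => ε
  | abbbbc => abbbb
  | bab => a
  | abaa

aaa->c; acc->; bab->a; bc->b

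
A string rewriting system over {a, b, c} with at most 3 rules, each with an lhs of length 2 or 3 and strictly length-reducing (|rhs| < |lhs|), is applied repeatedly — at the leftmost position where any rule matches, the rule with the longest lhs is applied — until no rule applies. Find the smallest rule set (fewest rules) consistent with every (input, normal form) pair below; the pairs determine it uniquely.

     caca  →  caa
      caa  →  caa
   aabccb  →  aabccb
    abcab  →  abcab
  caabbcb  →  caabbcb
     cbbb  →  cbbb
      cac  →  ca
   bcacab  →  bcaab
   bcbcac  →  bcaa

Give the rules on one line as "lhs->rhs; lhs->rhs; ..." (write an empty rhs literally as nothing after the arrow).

ac->a; cbc->ca

  | caca => caa
  | caa
  | aabccb
  | abcab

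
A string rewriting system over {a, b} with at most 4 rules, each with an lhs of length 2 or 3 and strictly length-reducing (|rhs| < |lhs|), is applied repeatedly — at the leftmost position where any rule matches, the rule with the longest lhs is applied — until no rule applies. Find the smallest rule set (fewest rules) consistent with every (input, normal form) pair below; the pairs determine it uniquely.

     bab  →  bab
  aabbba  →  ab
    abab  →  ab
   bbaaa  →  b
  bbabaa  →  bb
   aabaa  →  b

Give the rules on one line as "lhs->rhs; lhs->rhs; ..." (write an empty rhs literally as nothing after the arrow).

aa->b; aab->ab; aba->a; bba->

  | bab
  | aabbba => abbba => ab
  | abab => ab
  | bbaaa => aa => b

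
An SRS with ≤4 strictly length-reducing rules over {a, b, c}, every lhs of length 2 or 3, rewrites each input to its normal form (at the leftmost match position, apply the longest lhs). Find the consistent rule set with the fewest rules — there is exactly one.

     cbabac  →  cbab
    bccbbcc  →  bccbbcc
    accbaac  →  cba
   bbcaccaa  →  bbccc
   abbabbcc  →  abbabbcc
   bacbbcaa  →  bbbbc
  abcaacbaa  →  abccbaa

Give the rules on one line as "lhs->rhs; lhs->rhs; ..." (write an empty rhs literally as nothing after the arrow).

ac->; acb->bb; ca->c

  | cbabac => cbab
  | bccbbcc
  | accbaac => cbaac => cba
  | bbcaccaa => bbcccaa => bbccca => bbccc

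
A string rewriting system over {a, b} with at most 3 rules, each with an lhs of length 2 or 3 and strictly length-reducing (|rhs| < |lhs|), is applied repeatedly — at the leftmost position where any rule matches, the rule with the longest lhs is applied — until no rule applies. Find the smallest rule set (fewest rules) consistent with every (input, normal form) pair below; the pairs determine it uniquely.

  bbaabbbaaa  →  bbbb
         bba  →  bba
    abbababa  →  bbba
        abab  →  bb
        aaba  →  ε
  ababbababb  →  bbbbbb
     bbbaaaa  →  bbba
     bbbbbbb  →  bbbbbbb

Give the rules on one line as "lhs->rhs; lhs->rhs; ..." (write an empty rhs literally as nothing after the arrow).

  | bbaabbbaaa => babbbbaaa => bbbbaaa => bbbaba => bbbb
  | bba
  | abbababa => bababa => bbba
  | abab => bb

ab->; aba->b; baa->ab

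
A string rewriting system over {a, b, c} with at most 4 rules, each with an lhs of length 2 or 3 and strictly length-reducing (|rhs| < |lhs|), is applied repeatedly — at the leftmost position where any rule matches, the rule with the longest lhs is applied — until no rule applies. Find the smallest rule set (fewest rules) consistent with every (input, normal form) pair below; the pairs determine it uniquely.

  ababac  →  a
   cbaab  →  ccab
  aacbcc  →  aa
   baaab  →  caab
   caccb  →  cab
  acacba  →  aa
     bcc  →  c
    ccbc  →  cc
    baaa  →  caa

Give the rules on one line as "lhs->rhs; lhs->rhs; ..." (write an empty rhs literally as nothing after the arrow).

ac->a; ba->c; bc->

  | ababac => acbac => abac => acc => ac => a
  | cbaab => ccab
  | aacbcc => aabcc => aac => aa
  | baaab => caab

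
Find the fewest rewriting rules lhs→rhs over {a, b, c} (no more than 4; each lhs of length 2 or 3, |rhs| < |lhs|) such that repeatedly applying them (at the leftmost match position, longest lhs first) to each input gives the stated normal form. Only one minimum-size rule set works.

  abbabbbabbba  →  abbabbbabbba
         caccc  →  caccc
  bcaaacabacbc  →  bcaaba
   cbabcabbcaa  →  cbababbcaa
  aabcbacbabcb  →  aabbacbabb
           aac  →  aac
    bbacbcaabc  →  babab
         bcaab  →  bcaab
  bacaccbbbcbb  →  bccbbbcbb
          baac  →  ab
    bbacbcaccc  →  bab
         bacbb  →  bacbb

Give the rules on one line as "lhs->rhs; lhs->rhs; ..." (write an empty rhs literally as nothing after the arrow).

abc->ab; aca->; baa->ab; cbc->

  | abbabbbabbba
  | caccc
  | bcaaacabacbc => bcaabacbc => bcaaba
  | cbabcabbcaa => cbababbcaa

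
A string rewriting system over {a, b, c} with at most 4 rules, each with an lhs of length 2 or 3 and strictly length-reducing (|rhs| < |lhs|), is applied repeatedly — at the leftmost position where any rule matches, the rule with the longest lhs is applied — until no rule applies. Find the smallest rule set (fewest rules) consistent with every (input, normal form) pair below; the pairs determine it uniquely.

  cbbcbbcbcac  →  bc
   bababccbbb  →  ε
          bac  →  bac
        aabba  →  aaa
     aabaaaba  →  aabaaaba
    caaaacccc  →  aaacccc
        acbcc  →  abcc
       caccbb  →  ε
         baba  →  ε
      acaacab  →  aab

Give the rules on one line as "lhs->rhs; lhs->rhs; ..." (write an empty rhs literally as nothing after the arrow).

  | cbbcbbcbcac => bbcbbcbcac => cbbcbcac => bbcbcac => cbcac => bcac => bc
  | bababccbbb => cabccbbb => bccbbb => bcbbb => bbbb => bb => ε
  | bac
  | aabba => aaa

bab->c; bb->; ca->; cb->b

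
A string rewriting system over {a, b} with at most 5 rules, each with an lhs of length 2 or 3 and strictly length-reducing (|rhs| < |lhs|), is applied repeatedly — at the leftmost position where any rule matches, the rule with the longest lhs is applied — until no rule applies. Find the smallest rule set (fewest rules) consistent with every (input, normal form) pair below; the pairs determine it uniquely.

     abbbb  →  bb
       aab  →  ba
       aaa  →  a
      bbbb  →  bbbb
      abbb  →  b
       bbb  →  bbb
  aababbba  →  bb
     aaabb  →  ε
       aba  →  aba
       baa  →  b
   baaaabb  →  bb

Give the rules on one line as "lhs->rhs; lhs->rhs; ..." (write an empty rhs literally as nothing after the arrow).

  | abbbb => bb
  | aab => ba
  | aaa => a
  | bbbb

aa->; aab->ba; abb->; bba->b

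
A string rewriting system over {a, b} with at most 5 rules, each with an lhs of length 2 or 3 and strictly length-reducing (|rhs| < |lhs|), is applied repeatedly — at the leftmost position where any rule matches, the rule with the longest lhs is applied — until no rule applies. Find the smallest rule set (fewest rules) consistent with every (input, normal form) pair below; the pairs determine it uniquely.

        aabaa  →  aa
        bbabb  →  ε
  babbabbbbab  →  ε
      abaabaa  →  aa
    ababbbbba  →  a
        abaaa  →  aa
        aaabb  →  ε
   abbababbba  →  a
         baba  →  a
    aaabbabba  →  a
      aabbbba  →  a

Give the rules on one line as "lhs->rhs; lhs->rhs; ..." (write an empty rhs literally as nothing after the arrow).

  | aabaa => abaa => baa => aa
  | bbabb => abb => bb => ε
  | babbabbbbab => bbbabbbbab => babbbbab => bbbbbab => bbbab => bab => bb => ε
  | abaabaa => baabaa => aabaa => abaa => baa => aa

aaa->aa; ab->b; baa->aa; bb->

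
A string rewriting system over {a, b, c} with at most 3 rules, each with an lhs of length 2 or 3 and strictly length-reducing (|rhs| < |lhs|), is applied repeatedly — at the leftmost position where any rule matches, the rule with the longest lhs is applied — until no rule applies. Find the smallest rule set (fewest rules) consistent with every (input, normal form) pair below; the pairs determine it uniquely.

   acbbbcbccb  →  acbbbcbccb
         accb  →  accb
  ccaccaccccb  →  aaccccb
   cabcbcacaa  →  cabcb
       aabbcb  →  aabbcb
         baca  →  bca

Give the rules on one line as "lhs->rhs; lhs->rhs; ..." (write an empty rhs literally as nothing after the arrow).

ba->b; cac->a

  | acbbbcbccb
  | accb
  | ccaccaccccb => cacaccccb => aaccccb
  | cabcbcacaa => cabcbaaa => cabcbaa => cabcba => cabcb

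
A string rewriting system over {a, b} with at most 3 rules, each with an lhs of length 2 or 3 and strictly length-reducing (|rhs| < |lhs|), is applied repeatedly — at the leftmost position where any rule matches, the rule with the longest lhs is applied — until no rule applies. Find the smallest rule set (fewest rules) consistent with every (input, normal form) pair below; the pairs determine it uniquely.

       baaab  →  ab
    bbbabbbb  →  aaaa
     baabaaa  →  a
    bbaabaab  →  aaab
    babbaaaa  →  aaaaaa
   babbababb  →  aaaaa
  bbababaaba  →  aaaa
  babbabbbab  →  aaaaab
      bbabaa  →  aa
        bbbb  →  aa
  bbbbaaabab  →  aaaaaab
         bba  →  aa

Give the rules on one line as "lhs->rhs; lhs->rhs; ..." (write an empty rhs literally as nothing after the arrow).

  | baaab => ab
  | bbbabbbb => ababbbb => aabbbb => aaabb => aaaa
  | baabaaa => baaa => a
  | bbaabaab => aaabaab => aaab

ba->a; baa->; bb->a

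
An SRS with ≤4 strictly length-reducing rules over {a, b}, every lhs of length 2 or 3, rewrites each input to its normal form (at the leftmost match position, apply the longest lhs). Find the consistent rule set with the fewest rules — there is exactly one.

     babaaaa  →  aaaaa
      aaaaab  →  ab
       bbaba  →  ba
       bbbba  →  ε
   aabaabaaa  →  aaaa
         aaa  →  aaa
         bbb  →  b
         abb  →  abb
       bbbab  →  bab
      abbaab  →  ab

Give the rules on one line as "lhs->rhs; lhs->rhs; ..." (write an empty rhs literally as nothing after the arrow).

aab->ab; baa->aa; bba->; bbb->b

  | babaaaa => baaaaa => aaaaa
  | aaaaab => aaaab => aaab => aab => ab
  | bbaba => ba
  | bbbba => bba => ε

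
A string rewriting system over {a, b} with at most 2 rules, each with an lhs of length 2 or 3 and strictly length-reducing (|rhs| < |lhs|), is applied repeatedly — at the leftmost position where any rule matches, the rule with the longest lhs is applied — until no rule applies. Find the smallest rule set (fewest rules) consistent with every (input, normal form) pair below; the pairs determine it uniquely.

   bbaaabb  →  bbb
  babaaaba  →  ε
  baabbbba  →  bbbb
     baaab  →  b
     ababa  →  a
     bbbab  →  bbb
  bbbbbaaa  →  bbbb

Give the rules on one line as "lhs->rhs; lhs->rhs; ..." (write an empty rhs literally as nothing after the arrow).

ba->; baa->b

  | bbaaabb => bbabb => bbb
  | babaaaba => baaaba => baba => ba => ε
  | baabbbba => bbbbba => bbbb
  | baaab => bab => b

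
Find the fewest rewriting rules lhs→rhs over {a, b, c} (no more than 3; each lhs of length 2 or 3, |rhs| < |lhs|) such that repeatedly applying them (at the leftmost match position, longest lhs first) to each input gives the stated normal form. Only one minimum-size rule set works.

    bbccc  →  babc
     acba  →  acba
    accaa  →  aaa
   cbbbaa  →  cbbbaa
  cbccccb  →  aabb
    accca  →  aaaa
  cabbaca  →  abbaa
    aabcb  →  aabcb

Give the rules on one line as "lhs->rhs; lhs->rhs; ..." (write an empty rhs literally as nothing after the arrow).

bcc->ab; ca->a; ccc->aa

  | bbccc => babc
  | acba
  | accaa => acaa => aaa
  | cbbbaa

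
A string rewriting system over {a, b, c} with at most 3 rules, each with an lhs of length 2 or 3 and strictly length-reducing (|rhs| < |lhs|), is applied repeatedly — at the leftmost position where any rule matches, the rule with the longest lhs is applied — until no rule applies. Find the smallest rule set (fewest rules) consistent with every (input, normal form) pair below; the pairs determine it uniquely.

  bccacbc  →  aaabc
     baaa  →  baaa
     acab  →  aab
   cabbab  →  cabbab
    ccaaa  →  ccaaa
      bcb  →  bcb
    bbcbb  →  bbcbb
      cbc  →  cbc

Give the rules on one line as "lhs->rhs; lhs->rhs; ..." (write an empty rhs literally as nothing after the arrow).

ac->a; bcc->aa

  | bccacbc => aaacbc => aaabc
  | baaa
  | acab => aab
  | cabbab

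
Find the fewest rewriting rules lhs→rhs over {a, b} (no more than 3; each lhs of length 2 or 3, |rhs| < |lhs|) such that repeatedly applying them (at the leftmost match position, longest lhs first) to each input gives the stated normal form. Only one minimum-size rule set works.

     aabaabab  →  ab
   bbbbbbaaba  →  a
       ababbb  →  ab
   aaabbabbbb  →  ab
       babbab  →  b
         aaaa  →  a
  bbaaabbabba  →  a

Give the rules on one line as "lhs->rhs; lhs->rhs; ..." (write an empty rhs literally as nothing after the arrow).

aa->a; ba->; bb->b

  | aabaabab => abaabab => aabab => abab => ab
  | bbbbbbaaba => bbbbbaaba => bbbbaaba => bbbaaba => bbaaba => baaba => aba => a
  | ababbb => abbb => abb => ab
  | aaabbabbbb => aabbabbbb => abbabbbb => ababbbb => abbbb => abbb => abb => ab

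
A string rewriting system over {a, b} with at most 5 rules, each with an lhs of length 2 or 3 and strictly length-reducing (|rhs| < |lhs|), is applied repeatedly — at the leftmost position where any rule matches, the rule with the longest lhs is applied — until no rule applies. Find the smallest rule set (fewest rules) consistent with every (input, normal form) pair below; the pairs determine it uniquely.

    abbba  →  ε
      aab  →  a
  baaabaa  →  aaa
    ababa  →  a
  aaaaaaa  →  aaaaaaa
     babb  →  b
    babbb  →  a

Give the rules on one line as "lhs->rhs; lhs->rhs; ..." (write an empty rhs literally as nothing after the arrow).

ab->; ba->; bb->b; bbb->a

  | abbba => bba => ba => ε
  | aab => a
  | baaabaa => aabaa => aaa
  | ababa => aba => a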